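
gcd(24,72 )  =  24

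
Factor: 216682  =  2^1*17^1*  6373^1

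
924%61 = 9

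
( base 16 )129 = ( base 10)297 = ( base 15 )14c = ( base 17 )108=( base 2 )100101001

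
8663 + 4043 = 12706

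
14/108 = 7/54 = 0.13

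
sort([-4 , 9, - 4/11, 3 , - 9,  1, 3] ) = [ - 9, - 4, - 4/11,1, 3,  3, 9] 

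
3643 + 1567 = 5210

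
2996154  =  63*47558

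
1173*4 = 4692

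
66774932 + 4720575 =71495507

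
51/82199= 51/82199 =0.00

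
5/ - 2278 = -1 + 2273/2278= - 0.00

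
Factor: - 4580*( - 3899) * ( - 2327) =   -  2^2*5^1*7^1*13^1*179^1*229^1*557^1 =- 41554216340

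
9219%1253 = 448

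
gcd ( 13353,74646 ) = 3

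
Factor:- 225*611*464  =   - 2^4*3^2*5^2* 13^1*29^1*47^1 =- 63788400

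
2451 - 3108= - 657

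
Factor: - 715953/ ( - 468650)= 993/650 = 2^ ( - 1)*3^1*5^( - 2 )*13^ ( - 1)*331^1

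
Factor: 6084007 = 6084007^1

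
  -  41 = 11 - 52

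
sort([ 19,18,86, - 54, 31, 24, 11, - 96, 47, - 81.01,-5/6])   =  [-96, - 81.01, - 54,  -  5/6, 11,  18,19,24 , 31, 47, 86 ] 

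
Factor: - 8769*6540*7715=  - 442449540900=   - 2^2*3^2*5^2 *37^1*79^1*109^1*1543^1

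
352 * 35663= 12553376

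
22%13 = 9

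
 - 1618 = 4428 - 6046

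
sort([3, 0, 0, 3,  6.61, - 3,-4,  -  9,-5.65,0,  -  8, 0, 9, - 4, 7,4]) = [  -  9, - 8, - 5.65, - 4,-4, - 3, 0 , 0,0, 0, 3, 3,4, 6.61, 7, 9] 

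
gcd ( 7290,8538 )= 6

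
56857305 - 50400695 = 6456610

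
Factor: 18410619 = 3^1 * 6136873^1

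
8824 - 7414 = 1410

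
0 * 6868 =0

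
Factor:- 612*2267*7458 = -2^3*3^3*11^1 * 17^1*113^1 *2267^1= - 10347259032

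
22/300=11/150 = 0.07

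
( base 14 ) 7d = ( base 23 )4J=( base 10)111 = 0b1101111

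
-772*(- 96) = 74112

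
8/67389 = 8/67389 = 0.00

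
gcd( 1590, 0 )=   1590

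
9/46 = 9/46 = 0.20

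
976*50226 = 49020576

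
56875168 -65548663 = -8673495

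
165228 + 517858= 683086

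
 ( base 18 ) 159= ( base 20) 113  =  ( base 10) 423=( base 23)i9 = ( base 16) 1A7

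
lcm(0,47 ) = 0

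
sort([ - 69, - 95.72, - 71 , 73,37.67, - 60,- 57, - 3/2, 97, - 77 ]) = [ - 95.72 ,-77, - 71, - 69, - 60, - 57, - 3/2, 37.67,73,  97 ] 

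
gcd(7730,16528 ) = 2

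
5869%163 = 1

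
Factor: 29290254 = 2^1*3^1 * 7^1 *697387^1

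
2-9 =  - 7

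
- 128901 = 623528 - 752429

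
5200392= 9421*552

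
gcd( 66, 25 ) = 1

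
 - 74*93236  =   - 6899464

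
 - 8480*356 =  - 3018880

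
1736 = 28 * 62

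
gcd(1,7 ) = 1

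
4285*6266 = 26849810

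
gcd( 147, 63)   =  21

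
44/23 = 1 + 21/23=1.91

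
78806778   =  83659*942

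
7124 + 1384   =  8508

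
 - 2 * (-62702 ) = 125404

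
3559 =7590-4031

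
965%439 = 87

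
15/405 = 1/27 = 0.04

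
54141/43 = 1259 + 4/43 = 1259.09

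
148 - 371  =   -223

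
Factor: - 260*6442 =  - 1674920  =  - 2^3*5^1*13^1*3221^1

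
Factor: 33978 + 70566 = 2^5* 3^3*11^2 = 104544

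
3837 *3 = 11511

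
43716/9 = 14572/3 = 4857.33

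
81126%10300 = 9026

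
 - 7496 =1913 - 9409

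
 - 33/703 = -33/703=- 0.05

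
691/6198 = 691/6198  =  0.11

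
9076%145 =86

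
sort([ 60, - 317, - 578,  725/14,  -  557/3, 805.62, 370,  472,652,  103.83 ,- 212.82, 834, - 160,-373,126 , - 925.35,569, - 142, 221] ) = [ - 925.35,-578, - 373 , - 317,- 212.82,  -  557/3, - 160 , - 142, 725/14,60,103.83,126,221, 370, 472, 569,  652,805.62,  834] 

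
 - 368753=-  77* 4789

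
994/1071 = 142/153 = 0.93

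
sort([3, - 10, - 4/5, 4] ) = [ - 10,  -  4/5,3, 4 ]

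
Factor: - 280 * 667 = -2^3*5^1*7^1*23^1 * 29^1 = - 186760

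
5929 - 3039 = 2890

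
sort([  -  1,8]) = [ - 1,8 ]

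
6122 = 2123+3999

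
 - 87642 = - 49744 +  - 37898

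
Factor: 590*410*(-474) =- 2^3*3^1*5^2*41^1*59^1*79^1 = - 114660600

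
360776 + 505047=865823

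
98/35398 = 49/17699 = 0.00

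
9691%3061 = 508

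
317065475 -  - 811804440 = 1128869915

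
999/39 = 25 + 8/13 = 25.62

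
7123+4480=11603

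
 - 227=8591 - 8818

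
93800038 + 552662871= 646462909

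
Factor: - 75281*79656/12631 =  -5996583336/12631 =- 2^3* 3^1*17^( - 1) * 83^1*743^( - 1) * 907^1*3319^1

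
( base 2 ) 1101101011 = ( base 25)1A0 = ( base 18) 2CB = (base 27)15b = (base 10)875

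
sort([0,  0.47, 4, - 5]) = [-5,0, 0.47, 4]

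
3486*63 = 219618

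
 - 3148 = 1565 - 4713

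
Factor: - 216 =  - 2^3 * 3^3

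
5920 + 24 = 5944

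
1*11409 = 11409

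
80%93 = 80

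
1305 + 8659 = 9964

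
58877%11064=3557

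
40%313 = 40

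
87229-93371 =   -  6142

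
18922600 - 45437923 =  - 26515323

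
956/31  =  30 + 26/31 = 30.84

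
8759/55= 159+14/55  =  159.25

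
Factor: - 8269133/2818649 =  -47^1 * 175939^1*2818649^(-1)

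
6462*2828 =18274536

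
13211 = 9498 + 3713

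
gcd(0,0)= 0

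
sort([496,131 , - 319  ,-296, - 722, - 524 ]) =[ - 722, - 524,-319, - 296,131,496 ] 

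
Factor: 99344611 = 4787^1*20753^1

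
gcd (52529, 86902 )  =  1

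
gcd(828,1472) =92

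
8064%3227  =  1610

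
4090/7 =4090/7 = 584.29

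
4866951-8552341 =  - 3685390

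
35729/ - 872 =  - 35729/872 = -40.97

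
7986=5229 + 2757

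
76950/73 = 76950/73 = 1054.11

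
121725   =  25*4869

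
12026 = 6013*2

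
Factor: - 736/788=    - 184/197 =- 2^3*23^1*197^( - 1)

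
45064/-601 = -45064/601 = -  74.98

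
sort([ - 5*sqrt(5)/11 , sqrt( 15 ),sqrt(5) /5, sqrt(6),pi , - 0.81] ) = [  -  5 * sqrt(5)/11,-0.81 , sqrt( 5 )/5, sqrt(6 ),pi,  sqrt( 15 )]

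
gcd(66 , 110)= 22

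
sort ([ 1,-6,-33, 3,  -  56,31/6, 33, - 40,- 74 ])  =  [  -  74, -56 , - 40 ,  -  33, - 6, 1,3, 31/6 , 33 ] 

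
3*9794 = 29382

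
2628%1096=436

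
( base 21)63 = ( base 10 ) 129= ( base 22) 5j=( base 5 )1004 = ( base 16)81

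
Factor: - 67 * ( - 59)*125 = 5^3*59^1*67^1 = 494125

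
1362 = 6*227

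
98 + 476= 574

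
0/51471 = 0  =  0.00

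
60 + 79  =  139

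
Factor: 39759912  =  2^3*3^2*97^1*5693^1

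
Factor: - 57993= - 3^1*13^1*1487^1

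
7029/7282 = 639/662  =  0.97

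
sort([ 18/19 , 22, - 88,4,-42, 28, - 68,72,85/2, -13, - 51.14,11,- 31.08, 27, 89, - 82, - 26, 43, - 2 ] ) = [ - 88, - 82, - 68, - 51.14,  -  42,-31.08, - 26,  -  13, - 2, 18/19, 4,11, 22, 27, 28, 85/2, 43,  72, 89 ] 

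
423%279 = 144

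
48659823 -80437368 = -31777545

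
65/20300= 13/4060 = 0.00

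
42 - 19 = 23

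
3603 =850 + 2753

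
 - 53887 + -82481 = -136368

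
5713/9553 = 5713/9553 = 0.60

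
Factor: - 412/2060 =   -  1/5 = - 5^( - 1)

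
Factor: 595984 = 2^4*193^2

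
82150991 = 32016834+50134157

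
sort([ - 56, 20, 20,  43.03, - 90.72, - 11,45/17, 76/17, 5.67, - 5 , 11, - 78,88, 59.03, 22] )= [ - 90.72, - 78, -56,  -  11 ,- 5, 45/17,76/17,5.67,11, 20,20,22,43.03,59.03 , 88]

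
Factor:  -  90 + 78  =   - 2^2*3^1 =- 12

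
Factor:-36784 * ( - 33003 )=1213982352 = 2^4*3^2*11^2*19^2*  193^1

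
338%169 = 0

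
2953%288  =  73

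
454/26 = 17 + 6/13=17.46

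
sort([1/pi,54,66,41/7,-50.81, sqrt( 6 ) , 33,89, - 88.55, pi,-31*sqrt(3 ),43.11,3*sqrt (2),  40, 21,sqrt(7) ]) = [-88.55, - 31  *sqrt(3 ), -50.81,1/pi,sqrt( 6 ),sqrt(7), pi, 3*sqrt( 2 ),41/7,  21,33 , 40,43.11,54,66 , 89]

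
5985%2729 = 527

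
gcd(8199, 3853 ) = 1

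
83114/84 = 41557/42 = 989.45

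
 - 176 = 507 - 683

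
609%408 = 201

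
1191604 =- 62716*(-19)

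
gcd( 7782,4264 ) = 2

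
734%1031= 734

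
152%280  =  152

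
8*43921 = 351368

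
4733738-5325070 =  - 591332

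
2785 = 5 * 557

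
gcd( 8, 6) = 2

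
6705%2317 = 2071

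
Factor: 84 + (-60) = 2^3 * 3^1 = 24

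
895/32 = 895/32 = 27.97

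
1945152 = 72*27016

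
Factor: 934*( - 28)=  - 26152 = - 2^3 *7^1*467^1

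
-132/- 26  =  66/13 = 5.08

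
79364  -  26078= 53286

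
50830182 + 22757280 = 73587462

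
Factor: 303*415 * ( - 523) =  - 65764635 = - 3^1 * 5^1*83^1*101^1*523^1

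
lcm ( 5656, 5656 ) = 5656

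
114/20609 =114/20609 = 0.01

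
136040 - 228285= - 92245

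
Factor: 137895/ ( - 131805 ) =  - 3^( - 1)*101^( - 1)*317^1 = - 317/303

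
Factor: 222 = 2^1*3^1*37^1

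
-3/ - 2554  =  3/2554 = 0.00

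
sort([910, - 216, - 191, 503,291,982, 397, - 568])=[ - 568,-216, - 191, 291, 397  ,  503, 910,982 ]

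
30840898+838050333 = 868891231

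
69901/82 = 69901/82 =852.45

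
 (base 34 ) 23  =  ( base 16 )47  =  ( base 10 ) 71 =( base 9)78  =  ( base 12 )5b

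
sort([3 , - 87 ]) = [ - 87,3]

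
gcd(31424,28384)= 32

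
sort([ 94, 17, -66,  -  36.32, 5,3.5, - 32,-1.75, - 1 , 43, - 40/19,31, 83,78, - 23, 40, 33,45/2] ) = [ - 66 , - 36.32, - 32, - 23, - 40/19, - 1.75, - 1,3.5, 5 , 17,45/2,31,33,40, 43, 78, 83,  94]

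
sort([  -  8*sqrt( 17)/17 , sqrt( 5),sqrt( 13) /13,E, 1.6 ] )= [ - 8*sqrt( 17)/17, sqrt( 13)/13,1.6, sqrt(5) , E] 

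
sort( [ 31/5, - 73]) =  [ - 73, 31/5]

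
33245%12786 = 7673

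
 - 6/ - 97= 6/97  =  0.06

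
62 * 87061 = 5397782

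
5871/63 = 1957/21 =93.19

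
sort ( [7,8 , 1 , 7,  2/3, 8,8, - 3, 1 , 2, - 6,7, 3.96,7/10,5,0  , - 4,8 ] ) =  [  -  6, - 4, - 3,  0,2/3, 7/10, 1,1,2,3.96, 5, 7,  7, 7,8,8,8  ,  8]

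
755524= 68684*11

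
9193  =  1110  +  8083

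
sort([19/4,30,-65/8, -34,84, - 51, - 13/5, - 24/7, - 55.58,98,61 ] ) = [ - 55.58, - 51,-34, - 65/8, - 24/7, - 13/5,19/4,30, 61,84, 98 ]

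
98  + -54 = 44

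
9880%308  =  24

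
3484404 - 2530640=953764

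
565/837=565/837  =  0.68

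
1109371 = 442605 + 666766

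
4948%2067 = 814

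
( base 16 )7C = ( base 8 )174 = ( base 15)84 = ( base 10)124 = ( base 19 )6A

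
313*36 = 11268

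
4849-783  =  4066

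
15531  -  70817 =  - 55286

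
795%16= 11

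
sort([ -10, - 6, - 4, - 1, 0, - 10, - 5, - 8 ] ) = [ - 10, - 10 , - 8, - 6, - 5, - 4,  -  1,0 ]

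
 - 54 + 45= - 9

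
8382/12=1397/2  =  698.50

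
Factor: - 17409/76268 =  - 2^( - 2)*3^1*7^1 * 23^(  -  1) = -21/92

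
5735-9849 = -4114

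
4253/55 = 4253/55= 77.33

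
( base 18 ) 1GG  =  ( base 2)1001110100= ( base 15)2bd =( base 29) LJ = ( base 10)628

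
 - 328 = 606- 934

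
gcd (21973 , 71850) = 1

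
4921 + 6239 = 11160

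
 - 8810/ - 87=101 + 23/87 = 101.26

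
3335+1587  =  4922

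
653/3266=653/3266=   0.20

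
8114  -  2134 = 5980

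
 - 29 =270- 299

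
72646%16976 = 4742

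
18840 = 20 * 942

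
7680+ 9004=16684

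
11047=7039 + 4008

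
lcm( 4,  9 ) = 36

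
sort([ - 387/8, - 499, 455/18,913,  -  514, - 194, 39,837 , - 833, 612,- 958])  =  [-958 , - 833,-514, - 499, - 194 , - 387/8,455/18,39, 612,837,913 ] 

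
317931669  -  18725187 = 299206482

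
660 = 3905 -3245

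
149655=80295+69360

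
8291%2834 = 2623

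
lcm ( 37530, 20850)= 187650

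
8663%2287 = 1802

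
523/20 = 26 + 3/20 = 26.15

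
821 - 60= 761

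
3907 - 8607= -4700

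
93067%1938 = 43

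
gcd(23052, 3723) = 51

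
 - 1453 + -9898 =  -11351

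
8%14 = 8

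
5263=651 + 4612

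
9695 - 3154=6541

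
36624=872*42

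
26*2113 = 54938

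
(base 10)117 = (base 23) 52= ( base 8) 165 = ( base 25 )4h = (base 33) 3I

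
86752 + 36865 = 123617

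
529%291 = 238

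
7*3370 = 23590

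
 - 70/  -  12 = 5 + 5/6 = 5.83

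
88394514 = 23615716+64778798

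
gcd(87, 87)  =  87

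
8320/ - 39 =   -  214 + 2/3 =- 213.33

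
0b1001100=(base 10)76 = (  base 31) 2E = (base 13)5B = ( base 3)2211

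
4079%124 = 111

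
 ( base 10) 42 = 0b101010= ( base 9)46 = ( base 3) 1120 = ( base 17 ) 28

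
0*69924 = 0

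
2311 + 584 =2895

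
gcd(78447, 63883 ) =331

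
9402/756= 1567/126 = 12.44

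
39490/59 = 39490/59 = 669.32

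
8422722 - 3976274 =4446448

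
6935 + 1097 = 8032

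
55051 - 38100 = 16951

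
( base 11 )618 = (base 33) mj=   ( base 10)745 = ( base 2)1011101001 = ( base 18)257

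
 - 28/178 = -14/89 = - 0.16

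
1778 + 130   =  1908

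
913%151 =7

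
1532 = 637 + 895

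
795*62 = 49290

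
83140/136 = 20785/34 = 611.32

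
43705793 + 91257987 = 134963780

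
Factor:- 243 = -3^5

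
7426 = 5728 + 1698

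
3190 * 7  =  22330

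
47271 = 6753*7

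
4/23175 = 4/23175 = 0.00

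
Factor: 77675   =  5^2*13^1*239^1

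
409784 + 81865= 491649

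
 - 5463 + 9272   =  3809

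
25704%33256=25704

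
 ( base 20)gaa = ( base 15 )1E5A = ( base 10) 6610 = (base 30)7aa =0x19d2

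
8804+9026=17830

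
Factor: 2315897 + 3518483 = 5834380 = 2^2*5^1 * 127^1*2297^1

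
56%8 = 0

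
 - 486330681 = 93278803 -579609484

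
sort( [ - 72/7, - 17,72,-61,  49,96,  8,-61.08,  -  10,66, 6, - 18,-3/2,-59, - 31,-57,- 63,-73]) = [ - 73, - 63,-61.08, - 61,  -  59,  -  57,-31,-18,  -  17, - 72/7,-10, - 3/2,6,8,  49,66 , 72,96 ]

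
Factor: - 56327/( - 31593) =3^( -1 )*23^1*31^1*79^1 * 10531^ (- 1 )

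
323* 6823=2203829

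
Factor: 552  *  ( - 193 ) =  -106536 = - 2^3*3^1*23^1* 193^1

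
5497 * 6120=33641640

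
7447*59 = 439373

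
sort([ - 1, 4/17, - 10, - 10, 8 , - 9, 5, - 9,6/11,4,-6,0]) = [ - 10, - 10,-9, - 9, - 6, - 1,0, 4/17,  6/11,4,5, 8]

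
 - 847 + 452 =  - 395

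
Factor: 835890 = 2^1 * 3^1*5^1*11^1*17^1*149^1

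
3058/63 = 3058/63 = 48.54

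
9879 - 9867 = 12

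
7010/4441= 1 + 2569/4441 = 1.58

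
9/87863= 9/87863 = 0.00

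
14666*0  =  0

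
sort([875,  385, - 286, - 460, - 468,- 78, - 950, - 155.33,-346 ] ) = [ - 950, - 468, - 460,  -  346, - 286, - 155.33, - 78,385,875 ] 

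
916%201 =112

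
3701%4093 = 3701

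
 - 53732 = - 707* 76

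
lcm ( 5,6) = 30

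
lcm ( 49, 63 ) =441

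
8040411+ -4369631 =3670780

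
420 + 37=457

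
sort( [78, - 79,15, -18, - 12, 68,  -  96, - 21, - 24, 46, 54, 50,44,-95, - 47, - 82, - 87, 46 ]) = [ - 96,- 95, - 87, - 82,-79, - 47, - 24,-21, - 18, - 12 , 15, 44, 46, 46, 50, 54,68, 78 ]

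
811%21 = 13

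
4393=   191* 23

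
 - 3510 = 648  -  4158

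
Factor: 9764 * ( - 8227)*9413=-756131492764 = - 2^2*19^1*433^1*2441^1*9413^1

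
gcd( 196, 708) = 4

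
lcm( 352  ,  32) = 352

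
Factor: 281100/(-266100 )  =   - 937/887 = -887^( - 1 )*937^1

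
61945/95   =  652+1/19 =652.05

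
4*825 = 3300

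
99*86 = 8514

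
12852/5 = 2570+2/5= 2570.40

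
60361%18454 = 4999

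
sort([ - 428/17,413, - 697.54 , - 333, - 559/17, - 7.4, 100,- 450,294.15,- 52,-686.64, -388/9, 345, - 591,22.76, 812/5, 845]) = [ - 697.54, - 686.64, - 591, - 450, - 333, - 52, - 388/9, - 559/17, - 428/17, - 7.4, 22.76, 100,812/5,294.15, 345,413,845] 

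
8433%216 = 9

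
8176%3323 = 1530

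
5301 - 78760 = - 73459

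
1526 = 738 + 788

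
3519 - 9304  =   - 5785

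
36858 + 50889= 87747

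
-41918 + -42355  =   - 84273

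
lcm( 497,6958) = 6958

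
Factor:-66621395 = -5^1 * 89^1*149711^1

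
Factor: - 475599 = - 3^1*59^1*2687^1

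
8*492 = 3936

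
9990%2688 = 1926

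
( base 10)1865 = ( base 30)225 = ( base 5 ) 24430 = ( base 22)3IH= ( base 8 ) 3511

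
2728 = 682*4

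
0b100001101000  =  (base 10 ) 2152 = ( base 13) C97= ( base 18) 6ba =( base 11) 1687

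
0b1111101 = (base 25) 50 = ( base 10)125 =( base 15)85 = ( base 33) 3q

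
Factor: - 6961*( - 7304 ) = 2^3*11^1*83^1*6961^1 = 50843144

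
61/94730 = 61/94730 = 0.00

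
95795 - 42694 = 53101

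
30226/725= 41+ 501/725 = 41.69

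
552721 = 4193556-3640835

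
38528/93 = 414 + 26/93 = 414.28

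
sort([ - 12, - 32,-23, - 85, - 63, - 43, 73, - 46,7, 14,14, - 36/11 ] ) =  [ - 85,  -  63, - 46,-43, - 32,-23, - 12, - 36/11,7,14,14,73]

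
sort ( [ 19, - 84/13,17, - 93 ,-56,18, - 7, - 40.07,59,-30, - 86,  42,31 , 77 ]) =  [ - 93 , - 86, - 56,-40.07 ,  -  30,-7, - 84/13, 17,  18,19, 31,42 , 59 , 77]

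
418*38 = 15884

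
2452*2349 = 5759748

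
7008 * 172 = 1205376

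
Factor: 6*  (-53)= - 2^1 * 3^1*53^1 =- 318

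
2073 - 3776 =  -1703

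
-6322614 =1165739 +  - 7488353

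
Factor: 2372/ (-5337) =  - 4/9=- 2^2 * 3^( - 2 )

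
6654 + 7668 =14322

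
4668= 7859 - 3191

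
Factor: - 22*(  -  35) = 770 = 2^1*5^1 * 7^1*11^1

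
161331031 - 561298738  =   - 399967707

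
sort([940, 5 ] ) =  [5, 940] 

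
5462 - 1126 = 4336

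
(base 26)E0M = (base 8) 22416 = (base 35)7Q1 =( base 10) 9486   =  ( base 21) 10af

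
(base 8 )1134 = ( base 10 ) 604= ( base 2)1001011100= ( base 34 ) HQ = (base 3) 211101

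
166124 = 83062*2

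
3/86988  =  1/28996 = 0.00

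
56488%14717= 12337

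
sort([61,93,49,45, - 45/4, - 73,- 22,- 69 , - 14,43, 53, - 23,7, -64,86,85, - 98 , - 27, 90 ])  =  [ - 98, - 73, - 69, - 64, - 27, - 23, - 22, - 14, - 45/4,7,43,45, 49,53,  61 , 85,86,90, 93] 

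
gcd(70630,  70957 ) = 1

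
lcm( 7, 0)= 0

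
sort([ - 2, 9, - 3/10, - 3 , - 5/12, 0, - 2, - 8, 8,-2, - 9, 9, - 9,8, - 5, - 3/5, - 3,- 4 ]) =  [ - 9, - 9, - 8, - 5, -4 , - 3,-3, - 2, - 2,-2 , - 3/5, - 5/12, - 3/10, 0, 8, 8, 9, 9]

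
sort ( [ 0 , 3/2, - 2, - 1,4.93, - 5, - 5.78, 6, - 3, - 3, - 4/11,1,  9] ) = [-5.78, - 5, - 3 ,- 3, - 2, - 1, - 4/11,0, 1,3/2,4.93 , 6,9]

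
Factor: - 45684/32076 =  - 3^( - 1) * 11^(  -  1 )*47^1 = - 47/33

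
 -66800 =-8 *8350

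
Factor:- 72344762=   -  2^1*7^1 *31^1*  166693^1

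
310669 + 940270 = 1250939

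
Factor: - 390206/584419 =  - 2^1*11^( - 1)*53129^( - 1 )*195103^1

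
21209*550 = 11664950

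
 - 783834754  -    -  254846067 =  - 528988687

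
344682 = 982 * 351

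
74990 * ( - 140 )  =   - 10498600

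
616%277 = 62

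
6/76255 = 6/76255 = 0.00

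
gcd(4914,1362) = 6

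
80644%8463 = 4477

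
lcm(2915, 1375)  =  72875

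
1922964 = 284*6771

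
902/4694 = 451/2347 = 0.19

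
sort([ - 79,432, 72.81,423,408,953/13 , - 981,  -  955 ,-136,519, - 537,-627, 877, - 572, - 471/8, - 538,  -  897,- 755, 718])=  [ - 981, - 955,-897, - 755,-627, - 572,-538, - 537,  -  136,-79,  -  471/8 , 72.81 , 953/13,408 , 423,432,519, 718,877]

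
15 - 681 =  - 666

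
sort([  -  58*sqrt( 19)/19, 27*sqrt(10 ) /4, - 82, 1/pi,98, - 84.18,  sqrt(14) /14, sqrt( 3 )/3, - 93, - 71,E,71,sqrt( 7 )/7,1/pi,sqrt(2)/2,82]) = [  -  93, - 84.18, - 82, -71,  -  58 * sqrt( 19 )/19 , sqrt(14) /14, 1/pi,1/pi , sqrt( 7) /7, sqrt(3)/3,sqrt (2 )/2, E, 27*sqrt (10 ) /4,  71, 82,98] 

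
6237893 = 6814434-576541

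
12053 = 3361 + 8692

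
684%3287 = 684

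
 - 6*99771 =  - 598626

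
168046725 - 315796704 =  - 147749979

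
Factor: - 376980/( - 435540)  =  103/119 = 7^( - 1)*17^( - 1)*103^1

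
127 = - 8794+8921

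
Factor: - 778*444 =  -345432 = -2^3*3^1 * 37^1 * 389^1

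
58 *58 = 3364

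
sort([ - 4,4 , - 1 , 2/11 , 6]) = [ - 4 , - 1, 2/11,4,6] 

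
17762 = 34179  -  16417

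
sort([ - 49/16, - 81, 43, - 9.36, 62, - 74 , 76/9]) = [ -81, - 74,-9.36, - 49/16, 76/9, 43, 62]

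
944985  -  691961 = 253024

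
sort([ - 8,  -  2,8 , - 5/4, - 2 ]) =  [ - 8, - 2, - 2,  -  5/4,8]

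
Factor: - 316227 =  - 3^1*23^1*4583^1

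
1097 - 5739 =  - 4642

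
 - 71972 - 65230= - 137202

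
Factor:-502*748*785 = -294764360 = - 2^3 * 5^1* 11^1 *17^1*157^1*251^1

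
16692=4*4173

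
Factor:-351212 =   -  2^2*87803^1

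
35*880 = 30800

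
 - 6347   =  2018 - 8365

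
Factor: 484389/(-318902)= -963/634= - 2^(-1 )*3^2*107^1*317^( - 1 ) 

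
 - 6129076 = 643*(-9532)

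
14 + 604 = 618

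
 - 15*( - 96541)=1448115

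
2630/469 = 5 + 285/469 = 5.61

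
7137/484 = 7137/484 =14.75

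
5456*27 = 147312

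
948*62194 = 58959912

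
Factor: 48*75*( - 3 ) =-2^4*3^3*5^2 = - 10800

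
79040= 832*95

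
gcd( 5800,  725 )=725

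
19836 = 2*9918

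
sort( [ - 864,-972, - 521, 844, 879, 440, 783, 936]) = [- 972, - 864, - 521,440, 783, 844, 879, 936] 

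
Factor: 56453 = 56453^1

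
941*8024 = 7550584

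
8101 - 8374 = - 273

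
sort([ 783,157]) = [ 157, 783 ]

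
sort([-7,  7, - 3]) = [ - 7, - 3, 7 ] 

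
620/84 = 7 + 8/21 = 7.38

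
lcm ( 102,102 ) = 102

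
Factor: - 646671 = -3^1*29^1*7433^1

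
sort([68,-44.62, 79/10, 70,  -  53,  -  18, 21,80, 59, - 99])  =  [ - 99, -53 ,-44.62,  -  18,79/10, 21, 59,68,  70, 80]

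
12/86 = 6/43 = 0.14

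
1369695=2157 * 635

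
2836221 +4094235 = 6930456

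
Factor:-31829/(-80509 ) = 7^1*11^( - 1) * 13^( - 1)*563^(-1 )*4547^1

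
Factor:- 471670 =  - 2^1 * 5^1* 101^1*467^1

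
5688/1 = 5688 = 5688.00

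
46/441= 46/441 = 0.10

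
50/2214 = 25/1107 = 0.02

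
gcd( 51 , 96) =3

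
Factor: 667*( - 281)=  - 187427 = - 23^1 * 29^1*281^1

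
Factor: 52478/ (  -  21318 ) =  -1381/561 = - 3^ ( - 1) * 11^( - 1 )*17^(- 1) * 1381^1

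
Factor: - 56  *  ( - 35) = 2^3 * 5^1*7^2 = 1960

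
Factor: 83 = 83^1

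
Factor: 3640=2^3*5^1*7^1*13^1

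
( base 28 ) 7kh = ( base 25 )9HF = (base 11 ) 4614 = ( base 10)6065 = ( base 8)13661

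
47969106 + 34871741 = 82840847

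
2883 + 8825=11708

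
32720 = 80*409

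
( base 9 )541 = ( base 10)442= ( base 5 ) 3232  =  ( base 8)672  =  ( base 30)em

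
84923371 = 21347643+63575728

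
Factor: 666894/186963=2^1*7^( - 1)*29^(-1)*307^( - 1)*111149^1 = 222298/62321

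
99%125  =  99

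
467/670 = 467/670 =0.70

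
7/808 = 7/808 =0.01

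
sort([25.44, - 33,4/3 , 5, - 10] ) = [ - 33, -10 , 4/3 , 5,25.44]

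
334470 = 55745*6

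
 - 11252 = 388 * (- 29 )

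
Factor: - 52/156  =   -3^( - 1) =- 1/3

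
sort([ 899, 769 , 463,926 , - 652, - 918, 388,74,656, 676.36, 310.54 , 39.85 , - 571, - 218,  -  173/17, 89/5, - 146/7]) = [-918 , - 652, - 571,-218, - 146/7  ,-173/17, 89/5,39.85,74, 310.54,388 , 463, 656,676.36,769, 899, 926 ]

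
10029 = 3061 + 6968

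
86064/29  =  86064/29 = 2967.72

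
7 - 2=5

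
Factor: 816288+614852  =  2^2*5^1 * 163^1*439^1 = 1431140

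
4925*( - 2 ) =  - 9850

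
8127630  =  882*9215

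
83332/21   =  83332/21= 3968.19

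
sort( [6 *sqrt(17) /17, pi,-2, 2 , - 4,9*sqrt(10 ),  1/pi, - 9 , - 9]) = [ - 9, - 9 , - 4, - 2,1/pi,6*sqrt(17) /17,2 , pi , 9*sqrt(10)]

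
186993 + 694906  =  881899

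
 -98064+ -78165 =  - 176229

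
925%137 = 103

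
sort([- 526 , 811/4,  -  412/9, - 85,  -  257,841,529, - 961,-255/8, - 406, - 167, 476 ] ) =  [-961, - 526, - 406, -257, - 167,-85, - 412/9, - 255/8 , 811/4,  476,529 , 841] 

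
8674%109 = 63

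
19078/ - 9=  - 19078/9=-2119.78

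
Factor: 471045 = 3^1*5^1*31^1*1013^1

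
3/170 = 3/170 = 0.02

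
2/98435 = 2/98435 = 0.00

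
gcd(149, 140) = 1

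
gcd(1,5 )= 1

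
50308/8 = 6288 + 1/2 = 6288.50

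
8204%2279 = 1367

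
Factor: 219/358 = 2^( - 1)*3^1*73^1*179^( - 1)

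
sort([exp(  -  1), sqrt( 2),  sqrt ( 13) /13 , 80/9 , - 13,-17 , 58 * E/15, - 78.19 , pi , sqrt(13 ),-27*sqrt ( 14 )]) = [-27*sqrt(14 ), - 78.19 ,- 17 ,-13, sqrt ( 13)/13,exp (-1 ), sqrt(2),  pi,sqrt( 13) , 80/9,58*E/15 ] 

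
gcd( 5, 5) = 5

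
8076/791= 8076/791 = 10.21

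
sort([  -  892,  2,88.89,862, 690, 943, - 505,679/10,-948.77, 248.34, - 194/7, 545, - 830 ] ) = [ - 948.77, - 892, - 830, - 505, - 194/7,2, 679/10, 88.89, 248.34,545, 690, 862, 943 ] 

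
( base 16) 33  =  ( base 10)51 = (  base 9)56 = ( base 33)1I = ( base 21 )29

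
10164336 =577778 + 9586558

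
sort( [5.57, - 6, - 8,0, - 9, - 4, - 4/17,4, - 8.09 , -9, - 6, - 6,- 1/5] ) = [ - 9, - 9, - 8.09 , - 8,-6,-6, - 6,-4, - 4/17, - 1/5, 0, 4, 5.57 ]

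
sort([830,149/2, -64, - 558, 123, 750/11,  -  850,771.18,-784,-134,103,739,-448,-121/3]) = [ - 850,-784 ,-558, - 448, - 134,-64, - 121/3,750/11,149/2,103,123,739,771.18,  830] 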